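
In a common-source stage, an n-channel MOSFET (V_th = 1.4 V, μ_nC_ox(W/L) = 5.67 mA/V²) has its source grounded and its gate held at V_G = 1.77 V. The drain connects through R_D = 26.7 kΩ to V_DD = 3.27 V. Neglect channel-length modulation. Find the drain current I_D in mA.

V_GS = V_G = 1.77 V, so V_ov = 1.77 − 1.4 = 0.37 V.
Assume saturation: I_D = ½ k_n V_ov² = 0.5 × 5.67 × 0.37² = 0.388 mA, giving V_DS = V_DD − I_D R_D = 3.27 − 0.388 × 26.7 = -7.09 V.
But -7.09 V < V_ov = 0.37 V, so the device is actually in triode.
In triode I_D = k_n[V_ov V_DS − ½ V_DS²] and I_D = (V_DD − V_DS)/R_D. Equating: 75.7 V_DS² − 57.01 V_DS + 3.27 = 0, giving V_DS = 0.0625 V (the root below V_ov).
I_D = (3.27 − 0.0625) / 26.7 = 0.12 mA.

I_D = 0.120 mA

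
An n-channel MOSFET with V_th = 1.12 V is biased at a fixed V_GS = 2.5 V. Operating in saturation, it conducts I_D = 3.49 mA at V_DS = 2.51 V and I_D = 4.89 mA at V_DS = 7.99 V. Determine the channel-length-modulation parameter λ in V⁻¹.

With V_GS fixed, I_D ∝ (1 + λ V_DS) in saturation, so I_D2/I_D1 = (1 + λ V_DS2)/(1 + λ V_DS1).
4.89/3.49 = 1.401 = (1 + 7.99 λ)/(1 + 2.51 λ).
Solving: λ (I_D1 V_DS2 − I_D2 V_DS1) = I_D2 − I_D1, so λ = (4.89 − 3.49) / (3.49 × 7.99 − 4.89 × 2.51) = 1.4 / 15.6 = 0.0897 V⁻¹.

λ = 0.0897 V⁻¹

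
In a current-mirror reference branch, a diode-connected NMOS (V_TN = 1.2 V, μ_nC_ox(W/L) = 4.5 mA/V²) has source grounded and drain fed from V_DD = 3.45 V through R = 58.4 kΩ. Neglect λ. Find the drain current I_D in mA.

With gate tied to drain, V_GS = V_DS ≥ V_GS − V_TN, so the device is in saturation.
KCL at the drain: ½ k_n (V_GS − V_TN)² = (V_DD − V_GS)/R.
Let x = V_GS − 1.2. Then 131 x² + x − 2.25 = 0, giving x = 0.127 V (positive root), so V_GS = 1.33 V.
I_D = (V_DD − V_GS)/R = (3.45 − 1.33) / 58.4 = 0.0364 mA.

I_D = 0.0364 mA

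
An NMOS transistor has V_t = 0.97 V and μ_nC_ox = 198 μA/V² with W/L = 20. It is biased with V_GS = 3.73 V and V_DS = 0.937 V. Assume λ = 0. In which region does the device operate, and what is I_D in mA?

Triode; I_D = 8.50 mA

k_n = μ_nC_ox · (W/L) = 3.96 mA/V².
V_ov = V_GS − V_t = 3.73 − 0.97 = 2.76 V.
Since V_DS = 0.937 V < V_ov = 2.76 V, the device is in the triode region.
I_D = k_n [V_ov · V_DS − ½ V_DS²] = 3.96 × [2.76 × 0.937 − 0.5 × 0.937²] = 8.5 mA.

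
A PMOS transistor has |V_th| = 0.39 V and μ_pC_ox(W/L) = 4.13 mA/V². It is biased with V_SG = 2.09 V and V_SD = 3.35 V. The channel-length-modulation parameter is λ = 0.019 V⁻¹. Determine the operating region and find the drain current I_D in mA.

V_ov = V_SG − |V_th| = 2.09 − 0.39 = 1.7 V.
Since V_SD = 3.35 V ≥ V_ov = 1.7 V, the device is in saturation.
I_D = ½ k_p V_ov² (1 + λ V_SD) = 0.5 × 4.13 × 1.7² × (1 + 0.019 × 3.35) = 6.35 mA.

Saturation; I_D = 6.35 mA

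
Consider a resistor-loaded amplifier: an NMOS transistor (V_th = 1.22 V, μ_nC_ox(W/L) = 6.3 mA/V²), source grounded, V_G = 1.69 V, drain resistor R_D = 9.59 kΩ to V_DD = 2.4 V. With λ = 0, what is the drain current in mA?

V_GS = V_G = 1.69 V, so V_ov = 1.69 − 1.22 = 0.47 V.
Assume saturation: I_D = ½ k_n V_ov² = 0.5 × 6.3 × 0.47² = 0.696 mA, giving V_DS = V_DD − I_D R_D = 2.4 − 0.696 × 9.59 = -4.27 V.
But -4.27 V < V_ov = 0.47 V, so the device is actually in triode.
In triode I_D = k_n[V_ov V_DS − ½ V_DS²] and I_D = (V_DD − V_DS)/R_D. Equating: 30.2 V_DS² − 29.4 V_DS + 2.4 = 0, giving V_DS = 0.09 V (the root below V_ov).
I_D = (2.4 − 0.09) / 9.59 = 0.241 mA.

I_D = 0.241 mA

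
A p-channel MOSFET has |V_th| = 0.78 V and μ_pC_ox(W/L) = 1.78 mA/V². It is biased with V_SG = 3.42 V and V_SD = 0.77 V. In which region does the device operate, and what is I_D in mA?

Triode; I_D = 3.09 mA

V_ov = V_SG − |V_th| = 3.42 − 0.78 = 2.64 V.
Since V_SD = 0.77 V < V_ov = 2.64 V, the device is in the triode region.
I_D = k_p [V_ov · V_SD − ½ V_SD²] = 1.78 × [2.64 × 0.77 − 0.5 × 0.77²] = 3.09 mA.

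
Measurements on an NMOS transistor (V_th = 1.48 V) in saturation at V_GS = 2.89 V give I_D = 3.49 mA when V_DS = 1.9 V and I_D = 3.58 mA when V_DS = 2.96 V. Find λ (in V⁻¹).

λ = 0.0255 V⁻¹

With V_GS fixed, I_D ∝ (1 + λ V_DS) in saturation, so I_D2/I_D1 = (1 + λ V_DS2)/(1 + λ V_DS1).
3.58/3.49 = 1.026 = (1 + 2.96 λ)/(1 + 1.9 λ).
Solving: λ (I_D1 V_DS2 − I_D2 V_DS1) = I_D2 − I_D1, so λ = (3.58 − 3.49) / (3.49 × 2.96 − 3.58 × 1.9) = 0.09 / 3.53 = 0.0255 V⁻¹.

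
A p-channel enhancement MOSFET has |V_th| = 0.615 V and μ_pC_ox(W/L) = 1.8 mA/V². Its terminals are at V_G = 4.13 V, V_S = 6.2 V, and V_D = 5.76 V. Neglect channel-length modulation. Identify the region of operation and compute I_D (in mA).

Triode; I_D = 0.978 mA

V_SG = V_S − V_G = 6.2 − 4.13 = 2.07 V; V_SD = V_S − V_D = 6.2 − 5.76 = 0.44 V.
V_ov = V_SG − |V_th| = 2.07 − 0.615 = 1.46 V.
Since V_SD = 0.44 V < V_ov = 1.46 V, the device is in the triode region.
I_D = k_p [V_ov · V_SD − ½ V_SD²] = 1.8 × [1.46 × 0.44 − 0.5 × 0.44²] = 0.978 mA.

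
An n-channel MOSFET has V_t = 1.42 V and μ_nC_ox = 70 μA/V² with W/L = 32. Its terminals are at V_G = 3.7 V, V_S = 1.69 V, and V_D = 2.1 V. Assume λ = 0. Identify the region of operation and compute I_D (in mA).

V_GS = V_G − V_S = 3.7 − 1.69 = 2.01 V; V_DS = V_D − V_S = 2.1 − 1.69 = 0.41 V.
k_n = μ_nC_ox · (W/L) = 2.24 mA/V².
V_ov = V_GS − V_t = 2.01 − 1.42 = 0.59 V.
Since V_DS = 0.41 V < V_ov = 0.59 V, the device is in the triode region.
I_D = k_n [V_ov · V_DS − ½ V_DS²] = 2.24 × [0.59 × 0.41 − 0.5 × 0.41²] = 0.354 mA.

Triode; I_D = 0.354 mA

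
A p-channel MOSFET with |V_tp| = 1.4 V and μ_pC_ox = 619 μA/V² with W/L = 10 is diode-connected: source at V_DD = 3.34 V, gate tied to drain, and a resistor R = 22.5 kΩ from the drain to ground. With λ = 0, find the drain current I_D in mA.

With gate tied to drain, V_SG = V_SD ≥ V_SG − |V_tp|, so the device is in saturation.
k_p = μ_pC_ox · (W/L) = 6.19 mA/V².
KCL at the drain: ½ k_p (V_SG − |V_tp|)² = (V_DD − V_SG)/R.
Let x = V_SG − 1.4. Then 69.6 x² + x − 1.94 = 0, giving x = 0.16 V (positive root), so V_SG = 1.56 V.
I_D = (V_DD − V_SG)/R = (3.34 − 1.56) / 22.5 = 0.0791 mA.

I_D = 0.0791 mA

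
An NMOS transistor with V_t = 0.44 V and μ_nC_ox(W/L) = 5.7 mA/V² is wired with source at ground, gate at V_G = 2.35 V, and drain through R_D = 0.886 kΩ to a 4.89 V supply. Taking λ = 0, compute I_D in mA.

I_D = 4.93 mA

V_GS = V_G = 2.35 V, so V_ov = 2.35 − 0.44 = 1.91 V.
Assume saturation: I_D = ½ k_n V_ov² = 0.5 × 5.7 × 1.91² = 10.4 mA, giving V_DS = V_DD − I_D R_D = 4.89 − 10.4 × 0.886 = -4.32 V.
But -4.32 V < V_ov = 1.91 V, so the device is actually in triode.
In triode I_D = k_n[V_ov V_DS − ½ V_DS²] and I_D = (V_DD − V_DS)/R_D. Equating: 2.53 V_DS² − 10.65 V_DS + 4.89 = 0, giving V_DS = 0.525 V (the root below V_ov).
I_D = (4.89 − 0.525) / 0.886 = 4.93 mA.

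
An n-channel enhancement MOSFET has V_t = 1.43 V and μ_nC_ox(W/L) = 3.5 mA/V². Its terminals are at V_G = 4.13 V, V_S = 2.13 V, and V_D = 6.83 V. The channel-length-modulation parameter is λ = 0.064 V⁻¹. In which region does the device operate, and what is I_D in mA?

V_GS = V_G − V_S = 4.13 − 2.13 = 2 V; V_DS = V_D − V_S = 6.83 − 2.13 = 4.7 V.
V_ov = V_GS − V_t = 2 − 1.43 = 0.57 V.
Since V_DS = 4.7 V ≥ V_ov = 0.57 V, the device is in saturation.
I_D = ½ k_n V_ov² (1 + λ V_DS) = 0.5 × 3.5 × 0.57² × (1 + 0.064 × 4.7) = 0.74 mA.

Saturation; I_D = 0.740 mA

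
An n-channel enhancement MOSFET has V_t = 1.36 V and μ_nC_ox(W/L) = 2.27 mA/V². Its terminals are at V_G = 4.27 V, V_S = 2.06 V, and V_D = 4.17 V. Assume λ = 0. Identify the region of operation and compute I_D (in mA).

Saturation; I_D = 0.820 mA

V_GS = V_G − V_S = 4.27 − 2.06 = 2.21 V; V_DS = V_D − V_S = 4.17 − 2.06 = 2.11 V.
V_ov = V_GS − V_t = 2.21 − 1.36 = 0.85 V.
Since V_DS = 2.11 V ≥ V_ov = 0.85 V, the device is in saturation.
I_D = ½ k_n V_ov² = 0.5 × 2.27 × 0.85² = 0.82 mA.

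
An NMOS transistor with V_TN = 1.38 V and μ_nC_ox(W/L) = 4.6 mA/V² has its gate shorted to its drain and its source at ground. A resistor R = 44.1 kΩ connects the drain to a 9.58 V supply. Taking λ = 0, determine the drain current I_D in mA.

I_D = 0.180 mA

With gate tied to drain, V_GS = V_DS ≥ V_GS − V_TN, so the device is in saturation.
KCL at the drain: ½ k_n (V_GS − V_TN)² = (V_DD − V_GS)/R.
Let x = V_GS − 1.38. Then 101 x² + x − 8.2 = 0, giving x = 0.279 V (positive root), so V_GS = 1.66 V.
I_D = (V_DD − V_GS)/R = (9.58 − 1.66) / 44.1 = 0.18 mA.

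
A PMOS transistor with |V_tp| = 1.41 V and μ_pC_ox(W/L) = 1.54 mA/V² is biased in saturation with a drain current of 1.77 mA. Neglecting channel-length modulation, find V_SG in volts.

In saturation I_D = ½ k_p (V_SG − |V_tp|)², so V_SG − |V_tp| = √(2 I_D / k_p) = √(2 × 1.77 / 1.54) = 1.52 V.
V_SG = 1.41 + 1.52 = 2.93 V.

V_SG = 2.93 V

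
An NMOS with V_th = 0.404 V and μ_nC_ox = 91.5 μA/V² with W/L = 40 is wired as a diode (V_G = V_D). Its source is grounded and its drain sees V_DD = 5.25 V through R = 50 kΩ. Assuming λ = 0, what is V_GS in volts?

With gate tied to drain, V_GS = V_DS ≥ V_GS − V_th, so the device is in saturation.
k_n = μ_nC_ox · (W/L) = 3.66 mA/V².
KCL at the drain: ½ k_n (V_GS − V_th)² = (V_DD − V_GS)/R.
Let x = V_GS − 0.404. Then 91.5 x² + x − 4.846 = 0, giving x = 0.225 V (positive root), so V_GS = 0.629 V.
I_D = (V_DD − V_GS)/R = (5.25 − 0.629) / 50 = 0.0924 mA.

V_GS = 0.629 V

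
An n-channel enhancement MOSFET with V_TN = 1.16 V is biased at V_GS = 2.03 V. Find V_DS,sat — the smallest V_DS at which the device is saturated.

V_DS,sat = 0.870 V

The boundary between triode and saturation is V_DS = V_GS − V_TN = V_ov.
V_ov = 2.03 − 1.16 = 0.87 V.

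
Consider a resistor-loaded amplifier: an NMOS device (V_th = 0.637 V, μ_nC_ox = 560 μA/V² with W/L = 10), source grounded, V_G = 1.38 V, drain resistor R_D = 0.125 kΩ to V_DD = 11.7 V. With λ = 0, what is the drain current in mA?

V_GS = V_G = 1.38 V, so V_ov = 1.38 − 0.637 = 0.743 V.
k_n = μ_nC_ox · (W/L) = 5.6 mA/V².
Assume saturation: I_D = ½ k_n V_ov² = 0.5 × 5.6 × 0.743² = 1.55 mA, giving V_DS = V_DD − I_D R_D = 11.7 − 1.55 × 0.125 = 11.5 V.
V_DS = 11.5 V ≥ V_ov = 0.743 V, confirming saturation.

I_D = 1.55 mA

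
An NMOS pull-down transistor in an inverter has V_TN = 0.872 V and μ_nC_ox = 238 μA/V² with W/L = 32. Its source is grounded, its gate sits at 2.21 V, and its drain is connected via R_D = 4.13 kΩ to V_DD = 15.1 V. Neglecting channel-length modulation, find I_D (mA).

V_GS = V_G = 2.21 V, so V_ov = 2.21 − 0.872 = 1.34 V.
k_n = μ_nC_ox · (W/L) = 7.616 mA/V².
Assume saturation: I_D = ½ k_n V_ov² = 0.5 × 7.616 × 1.34² = 6.82 mA, giving V_DS = V_DD − I_D R_D = 15.1 − 6.82 × 4.13 = -13.1 V.
But -13.1 V < V_ov = 1.34 V, so the device is actually in triode.
In triode I_D = k_n[V_ov V_DS − ½ V_DS²] and I_D = (V_DD − V_DS)/R_D. Equating: 15.7 V_DS² − 43.09 V_DS + 15.1 = 0, giving V_DS = 0.413 V (the root below V_ov).
I_D = (15.1 − 0.413) / 4.13 = 3.56 mA.

I_D = 3.56 mA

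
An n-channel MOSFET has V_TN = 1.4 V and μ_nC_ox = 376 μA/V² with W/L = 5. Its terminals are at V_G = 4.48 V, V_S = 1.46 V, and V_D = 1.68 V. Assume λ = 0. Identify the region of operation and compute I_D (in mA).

Triode; I_D = 0.625 mA

V_GS = V_G − V_S = 4.48 − 1.46 = 3.02 V; V_DS = V_D − V_S = 1.68 − 1.46 = 0.22 V.
k_n = μ_nC_ox · (W/L) = 1.88 mA/V².
V_ov = V_GS − V_TN = 3.02 − 1.4 = 1.62 V.
Since V_DS = 0.22 V < V_ov = 1.62 V, the device is in the triode region.
I_D = k_n [V_ov · V_DS − ½ V_DS²] = 1.88 × [1.62 × 0.22 − 0.5 × 0.22²] = 0.625 mA.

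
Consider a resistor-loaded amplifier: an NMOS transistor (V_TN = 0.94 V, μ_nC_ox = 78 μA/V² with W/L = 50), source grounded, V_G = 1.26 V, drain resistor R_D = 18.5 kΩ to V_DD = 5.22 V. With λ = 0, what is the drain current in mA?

I_D = 0.200 mA

V_GS = V_G = 1.26 V, so V_ov = 1.26 − 0.94 = 0.32 V.
k_n = μ_nC_ox · (W/L) = 3.9 mA/V².
Assume saturation: I_D = ½ k_n V_ov² = 0.5 × 3.9 × 0.32² = 0.2 mA, giving V_DS = V_DD − I_D R_D = 5.22 − 0.2 × 18.5 = 1.53 V.
V_DS = 1.53 V ≥ V_ov = 0.32 V, confirming saturation.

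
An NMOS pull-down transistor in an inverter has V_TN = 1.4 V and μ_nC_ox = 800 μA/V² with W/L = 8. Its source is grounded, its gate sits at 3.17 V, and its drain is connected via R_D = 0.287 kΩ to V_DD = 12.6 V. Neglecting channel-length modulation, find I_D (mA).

V_GS = V_G = 3.17 V, so V_ov = 3.17 − 1.4 = 1.77 V.
k_n = μ_nC_ox · (W/L) = 6.4 mA/V².
Assume saturation: I_D = ½ k_n V_ov² = 0.5 × 6.4 × 1.77² = 10 mA, giving V_DS = V_DD − I_D R_D = 12.6 − 10 × 0.287 = 9.72 V.
V_DS = 9.72 V ≥ V_ov = 1.77 V, confirming saturation.

I_D = 10.0 mA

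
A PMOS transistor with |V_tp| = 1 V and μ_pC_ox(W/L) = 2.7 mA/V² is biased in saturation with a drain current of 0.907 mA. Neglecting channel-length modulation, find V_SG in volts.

In saturation I_D = ½ k_p (V_SG − |V_tp|)², so V_SG − |V_tp| = √(2 I_D / k_p) = √(2 × 0.907 / 2.7) = 0.82 V.
V_SG = 1 + 0.82 = 1.82 V.

V_SG = 1.82 V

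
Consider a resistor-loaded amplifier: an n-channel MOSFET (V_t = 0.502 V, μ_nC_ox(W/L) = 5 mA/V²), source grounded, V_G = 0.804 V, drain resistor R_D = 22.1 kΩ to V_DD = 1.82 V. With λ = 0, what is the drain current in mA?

I_D = 0.0797 mA

V_GS = V_G = 0.804 V, so V_ov = 0.804 − 0.502 = 0.302 V.
Assume saturation: I_D = ½ k_n V_ov² = 0.5 × 5 × 0.302² = 0.228 mA, giving V_DS = V_DD − I_D R_D = 1.82 − 0.228 × 22.1 = -3.22 V.
But -3.22 V < V_ov = 0.302 V, so the device is actually in triode.
In triode I_D = k_n[V_ov V_DS − ½ V_DS²] and I_D = (V_DD − V_DS)/R_D. Equating: 55.2 V_DS² − 34.37 V_DS + 1.82 = 0, giving V_DS = 0.0584 V (the root below V_ov).
I_D = (1.82 − 0.0584) / 22.1 = 0.0797 mA.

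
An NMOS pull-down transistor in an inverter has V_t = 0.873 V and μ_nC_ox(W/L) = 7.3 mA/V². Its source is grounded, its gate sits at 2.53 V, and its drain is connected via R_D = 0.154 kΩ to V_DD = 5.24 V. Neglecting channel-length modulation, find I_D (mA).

I_D = 10.0 mA

V_GS = V_G = 2.53 V, so V_ov = 2.53 − 0.873 = 1.66 V.
Assume saturation: I_D = ½ k_n V_ov² = 0.5 × 7.3 × 1.66² = 10 mA, giving V_DS = V_DD − I_D R_D = 5.24 − 10 × 0.154 = 3.7 V.
V_DS = 3.7 V ≥ V_ov = 1.66 V, confirming saturation.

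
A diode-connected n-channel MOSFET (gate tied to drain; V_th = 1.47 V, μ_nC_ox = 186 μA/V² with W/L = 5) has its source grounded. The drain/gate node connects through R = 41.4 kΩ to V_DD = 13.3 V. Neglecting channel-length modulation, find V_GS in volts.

With gate tied to drain, V_GS = V_DS ≥ V_GS − V_th, so the device is in saturation.
k_n = μ_nC_ox · (W/L) = 0.93 mA/V².
KCL at the drain: ½ k_n (V_GS − V_th)² = (V_DD − V_GS)/R.
Let x = V_GS − 1.47. Then 19.3 x² + x − 11.83 = 0, giving x = 0.758 V (positive root), so V_GS = 2.23 V.
I_D = (V_DD − V_GS)/R = (13.3 − 2.23) / 41.4 = 0.267 mA.

V_GS = 2.23 V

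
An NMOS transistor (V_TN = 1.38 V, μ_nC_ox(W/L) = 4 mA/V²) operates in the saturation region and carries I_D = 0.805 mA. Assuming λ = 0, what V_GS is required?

In saturation I_D = ½ k_n (V_GS − V_TN)², so V_GS − V_TN = √(2 I_D / k_n) = √(2 × 0.805 / 4) = 0.634 V.
V_GS = 1.38 + 0.634 = 2.01 V.

V_GS = 2.01 V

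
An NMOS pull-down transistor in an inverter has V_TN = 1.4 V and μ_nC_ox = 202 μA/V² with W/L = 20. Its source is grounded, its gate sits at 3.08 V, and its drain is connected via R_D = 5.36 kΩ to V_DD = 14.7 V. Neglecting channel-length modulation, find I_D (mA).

I_D = 2.66 mA

V_GS = V_G = 3.08 V, so V_ov = 3.08 − 1.4 = 1.68 V.
k_n = μ_nC_ox · (W/L) = 4.04 mA/V².
Assume saturation: I_D = ½ k_n V_ov² = 0.5 × 4.04 × 1.68² = 5.7 mA, giving V_DS = V_DD − I_D R_D = 14.7 − 5.7 × 5.36 = -15.9 V.
But -15.9 V < V_ov = 1.68 V, so the device is actually in triode.
In triode I_D = k_n[V_ov V_DS − ½ V_DS²] and I_D = (V_DD − V_DS)/R_D. Equating: 10.8 V_DS² − 37.38 V_DS + 14.7 = 0, giving V_DS = 0.453 V (the root below V_ov).
I_D = (14.7 − 0.453) / 5.36 = 2.66 mA.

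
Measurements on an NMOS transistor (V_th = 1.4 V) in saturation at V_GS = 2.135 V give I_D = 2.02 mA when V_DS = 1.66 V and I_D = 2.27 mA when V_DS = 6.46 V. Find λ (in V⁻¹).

λ = 0.0269 V⁻¹

With V_GS fixed, I_D ∝ (1 + λ V_DS) in saturation, so I_D2/I_D1 = (1 + λ V_DS2)/(1 + λ V_DS1).
2.27/2.02 = 1.124 = (1 + 6.46 λ)/(1 + 1.66 λ).
Solving: λ (I_D1 V_DS2 − I_D2 V_DS1) = I_D2 − I_D1, so λ = (2.27 − 2.02) / (2.02 × 6.46 − 2.27 × 1.66) = 0.25 / 9.28 = 0.0269 V⁻¹.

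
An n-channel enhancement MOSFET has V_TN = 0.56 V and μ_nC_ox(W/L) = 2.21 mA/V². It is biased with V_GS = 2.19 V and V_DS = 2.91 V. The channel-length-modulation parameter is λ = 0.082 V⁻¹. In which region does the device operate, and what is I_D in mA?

V_ov = V_GS − V_TN = 2.19 − 0.56 = 1.63 V.
Since V_DS = 2.91 V ≥ V_ov = 1.63 V, the device is in saturation.
I_D = ½ k_n V_ov² (1 + λ V_DS) = 0.5 × 2.21 × 1.63² × (1 + 0.082 × 2.91) = 3.64 mA.

Saturation; I_D = 3.64 mA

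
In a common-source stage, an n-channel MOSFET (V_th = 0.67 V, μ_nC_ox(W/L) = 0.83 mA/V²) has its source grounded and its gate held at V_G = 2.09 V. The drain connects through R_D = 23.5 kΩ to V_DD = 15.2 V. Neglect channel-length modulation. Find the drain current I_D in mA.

I_D = 0.617 mA

V_GS = V_G = 2.09 V, so V_ov = 2.09 − 0.67 = 1.42 V.
Assume saturation: I_D = ½ k_n V_ov² = 0.5 × 0.83 × 1.42² = 0.837 mA, giving V_DS = V_DD − I_D R_D = 15.2 − 0.837 × 23.5 = -4.46 V.
But -4.46 V < V_ov = 1.42 V, so the device is actually in triode.
In triode I_D = k_n[V_ov V_DS − ½ V_DS²] and I_D = (V_DD − V_DS)/R_D. Equating: 9.75 V_DS² − 28.7 V_DS + 15.2 = 0, giving V_DS = 0.693 V (the root below V_ov).
I_D = (15.2 − 0.693) / 23.5 = 0.617 mA.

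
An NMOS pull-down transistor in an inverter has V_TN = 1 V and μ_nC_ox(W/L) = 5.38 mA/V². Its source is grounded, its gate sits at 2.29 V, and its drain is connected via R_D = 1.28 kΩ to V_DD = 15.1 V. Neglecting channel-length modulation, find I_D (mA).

V_GS = V_G = 2.29 V, so V_ov = 2.29 − 1 = 1.29 V.
Assume saturation: I_D = ½ k_n V_ov² = 0.5 × 5.38 × 1.29² = 4.48 mA, giving V_DS = V_DD − I_D R_D = 15.1 − 4.48 × 1.28 = 9.37 V.
V_DS = 9.37 V ≥ V_ov = 1.29 V, confirming saturation.

I_D = 4.48 mA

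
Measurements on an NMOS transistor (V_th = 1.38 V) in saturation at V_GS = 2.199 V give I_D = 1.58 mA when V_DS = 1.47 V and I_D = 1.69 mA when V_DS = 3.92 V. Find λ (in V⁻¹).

With V_GS fixed, I_D ∝ (1 + λ V_DS) in saturation, so I_D2/I_D1 = (1 + λ V_DS2)/(1 + λ V_DS1).
1.69/1.58 = 1.07 = (1 + 3.92 λ)/(1 + 1.47 λ).
Solving: λ (I_D1 V_DS2 − I_D2 V_DS1) = I_D2 − I_D1, so λ = (1.69 − 1.58) / (1.58 × 3.92 − 1.69 × 1.47) = 0.11 / 3.71 = 0.0297 V⁻¹.

λ = 0.0297 V⁻¹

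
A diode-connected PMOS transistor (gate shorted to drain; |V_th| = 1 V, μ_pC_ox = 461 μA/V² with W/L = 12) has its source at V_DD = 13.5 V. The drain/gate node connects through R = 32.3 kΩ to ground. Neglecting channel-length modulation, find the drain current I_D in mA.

With gate tied to drain, V_SG = V_SD ≥ V_SG − |V_th|, so the device is in saturation.
k_p = μ_pC_ox · (W/L) = 5.532 mA/V².
KCL at the drain: ½ k_p (V_SG − |V_th|)² = (V_DD − V_SG)/R.
Let x = V_SG − 1. Then 89.3 x² + x − 12.5 = 0, giving x = 0.368 V (positive root), so V_SG = 1.37 V.
I_D = (V_DD − V_SG)/R = (13.5 − 1.37) / 32.3 = 0.376 mA.

I_D = 0.376 mA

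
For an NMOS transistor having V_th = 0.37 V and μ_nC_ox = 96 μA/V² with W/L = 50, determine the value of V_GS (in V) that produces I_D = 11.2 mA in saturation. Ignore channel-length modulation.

k_n = μ_nC_ox · (W/L) = 4.8 mA/V².
In saturation I_D = ½ k_n (V_GS − V_th)², so V_GS − V_th = √(2 I_D / k_n) = √(2 × 11.2 / 4.8) = 2.16 V.
V_GS = 0.37 + 2.16 = 2.53 V.

V_GS = 2.53 V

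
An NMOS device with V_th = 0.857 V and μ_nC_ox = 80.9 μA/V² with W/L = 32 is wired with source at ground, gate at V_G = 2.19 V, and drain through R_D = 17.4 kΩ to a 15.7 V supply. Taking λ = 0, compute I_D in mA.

I_D = 0.886 mA

V_GS = V_G = 2.19 V, so V_ov = 2.19 − 0.857 = 1.33 V.
k_n = μ_nC_ox · (W/L) = 2.589 mA/V².
Assume saturation: I_D = ½ k_n V_ov² = 0.5 × 2.589 × 1.33² = 2.3 mA, giving V_DS = V_DD − I_D R_D = 15.7 − 2.3 × 17.4 = -24.3 V.
But -24.3 V < V_ov = 1.33 V, so the device is actually in triode.
In triode I_D = k_n[V_ov V_DS − ½ V_DS²] and I_D = (V_DD − V_DS)/R_D. Equating: 22.5 V_DS² − 61.05 V_DS + 15.7 = 0, giving V_DS = 0.288 V (the root below V_ov).
I_D = (15.7 − 0.288) / 17.4 = 0.886 mA.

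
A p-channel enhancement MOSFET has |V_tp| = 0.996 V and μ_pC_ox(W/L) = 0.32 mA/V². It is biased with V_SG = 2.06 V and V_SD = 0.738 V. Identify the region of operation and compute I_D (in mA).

V_ov = V_SG − |V_tp| = 2.06 − 0.996 = 1.06 V.
Since V_SD = 0.738 V < V_ov = 1.06 V, the device is in the triode region.
I_D = k_p [V_ov · V_SD − ½ V_SD²] = 0.32 × [1.06 × 0.738 − 0.5 × 0.738²] = 0.164 mA.

Triode; I_D = 0.164 mA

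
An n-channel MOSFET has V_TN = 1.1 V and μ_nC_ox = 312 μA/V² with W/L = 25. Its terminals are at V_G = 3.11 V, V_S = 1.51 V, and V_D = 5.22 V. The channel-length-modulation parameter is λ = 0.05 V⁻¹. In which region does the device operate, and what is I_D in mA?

V_GS = V_G − V_S = 3.11 − 1.51 = 1.6 V; V_DS = V_D − V_S = 5.22 − 1.51 = 3.71 V.
k_n = μ_nC_ox · (W/L) = 7.8 mA/V².
V_ov = V_GS − V_TN = 1.6 − 1.1 = 0.5 V.
Since V_DS = 3.71 V ≥ V_ov = 0.5 V, the device is in saturation.
I_D = ½ k_n V_ov² (1 + λ V_DS) = 0.5 × 7.8 × 0.5² × (1 + 0.05 × 3.71) = 1.16 mA.

Saturation; I_D = 1.16 mA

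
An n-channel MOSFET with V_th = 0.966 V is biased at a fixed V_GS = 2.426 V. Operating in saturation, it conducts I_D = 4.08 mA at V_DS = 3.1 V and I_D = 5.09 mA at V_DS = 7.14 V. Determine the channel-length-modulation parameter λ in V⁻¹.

With V_GS fixed, I_D ∝ (1 + λ V_DS) in saturation, so I_D2/I_D1 = (1 + λ V_DS2)/(1 + λ V_DS1).
5.09/4.08 = 1.248 = (1 + 7.14 λ)/(1 + 3.1 λ).
Solving: λ (I_D1 V_DS2 − I_D2 V_DS1) = I_D2 − I_D1, so λ = (5.09 − 4.08) / (4.08 × 7.14 − 5.09 × 3.1) = 1.01 / 13.4 = 0.0756 V⁻¹.

λ = 0.0756 V⁻¹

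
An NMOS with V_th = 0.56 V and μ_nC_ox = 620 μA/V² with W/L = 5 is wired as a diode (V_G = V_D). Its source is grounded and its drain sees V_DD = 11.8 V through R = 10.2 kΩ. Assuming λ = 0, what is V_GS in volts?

With gate tied to drain, V_GS = V_DS ≥ V_GS − V_th, so the device is in saturation.
k_n = μ_nC_ox · (W/L) = 3.1 mA/V².
KCL at the drain: ½ k_n (V_GS − V_th)² = (V_DD − V_GS)/R.
Let x = V_GS − 0.56. Then 15.8 x² + x − 11.24 = 0, giving x = 0.812 V (positive root), so V_GS = 1.37 V.
I_D = (V_DD − V_GS)/R = (11.8 − 1.37) / 10.2 = 1.02 mA.

V_GS = 1.37 V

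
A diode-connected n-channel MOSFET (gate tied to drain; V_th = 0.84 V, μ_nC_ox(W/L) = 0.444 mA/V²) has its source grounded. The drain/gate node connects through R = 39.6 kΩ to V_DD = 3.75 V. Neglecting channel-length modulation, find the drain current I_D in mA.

I_D = 0.0603 mA

With gate tied to drain, V_GS = V_DS ≥ V_GS − V_th, so the device is in saturation.
KCL at the drain: ½ k_n (V_GS − V_th)² = (V_DD − V_GS)/R.
Let x = V_GS − 0.84. Then 8.79 x² + x − 2.91 = 0, giving x = 0.521 V (positive root), so V_GS = 1.36 V.
I_D = (V_DD − V_GS)/R = (3.75 − 1.36) / 39.6 = 0.0603 mA.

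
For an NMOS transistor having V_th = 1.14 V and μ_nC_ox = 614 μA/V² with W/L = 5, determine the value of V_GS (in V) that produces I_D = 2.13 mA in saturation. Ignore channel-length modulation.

V_GS = 2.32 V

k_n = μ_nC_ox · (W/L) = 3.07 mA/V².
In saturation I_D = ½ k_n (V_GS − V_th)², so V_GS − V_th = √(2 I_D / k_n) = √(2 × 2.13 / 3.07) = 1.18 V.
V_GS = 1.14 + 1.18 = 2.32 V.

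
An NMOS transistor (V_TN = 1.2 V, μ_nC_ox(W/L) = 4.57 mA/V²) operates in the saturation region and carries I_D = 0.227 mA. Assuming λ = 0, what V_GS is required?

V_GS = 1.52 V

In saturation I_D = ½ k_n (V_GS − V_TN)², so V_GS − V_TN = √(2 I_D / k_n) = √(2 × 0.227 / 4.57) = 0.315 V.
V_GS = 1.2 + 0.315 = 1.52 V.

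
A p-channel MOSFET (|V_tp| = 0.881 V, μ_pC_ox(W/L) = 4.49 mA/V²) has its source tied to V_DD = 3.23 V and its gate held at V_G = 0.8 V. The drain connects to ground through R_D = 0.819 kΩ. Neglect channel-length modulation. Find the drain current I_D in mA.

V_SG = V_DD − V_G = 3.23 − 0.8 = 2.43 V, so V_ov = 2.43 − 0.881 = 1.55 V.
Assume saturation: I_D = ½ k_p V_ov² = 0.5 × 4.49 × 1.55² = 5.39 mA, giving V_SD = V_DD − I_D R_D = 3.23 − 5.39 × 0.819 = -1.18 V.
But -1.18 V < V_ov = 1.55 V, so the device is actually in triode.
In triode I_D = k_p[V_ov V_SD − ½ V_SD²] and I_D = (V_DD − V_SD)/R_D. Equating: 1.84 V_SD² − 6.696 V_SD + 3.23 = 0, giving V_SD = 0.572 V (the root below V_ov).
I_D = (3.23 − 0.572) / 0.819 = 3.25 mA.

I_D = 3.25 mA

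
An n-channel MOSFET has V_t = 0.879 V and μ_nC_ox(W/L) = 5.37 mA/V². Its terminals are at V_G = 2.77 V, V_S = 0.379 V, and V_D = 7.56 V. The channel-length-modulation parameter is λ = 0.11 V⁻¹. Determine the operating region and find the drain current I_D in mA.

V_GS = V_G − V_S = 2.77 − 0.379 = 2.39 V; V_DS = V_D − V_S = 7.56 − 0.379 = 7.18 V.
V_ov = V_GS − V_t = 2.39 − 0.879 = 1.51 V.
Since V_DS = 7.18 V ≥ V_ov = 1.51 V, the device is in saturation.
I_D = ½ k_n V_ov² (1 + λ V_DS) = 0.5 × 5.37 × 1.51² × (1 + 0.11 × 7.18) = 11 mA.

Saturation; I_D = 11.0 mA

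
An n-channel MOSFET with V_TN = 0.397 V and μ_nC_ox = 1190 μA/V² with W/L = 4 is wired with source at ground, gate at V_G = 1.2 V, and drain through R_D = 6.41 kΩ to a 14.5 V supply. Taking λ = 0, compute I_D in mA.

I_D = 1.53 mA

V_GS = V_G = 1.2 V, so V_ov = 1.2 − 0.397 = 0.803 V.
k_n = μ_nC_ox · (W/L) = 4.76 mA/V².
Assume saturation: I_D = ½ k_n V_ov² = 0.5 × 4.76 × 0.803² = 1.53 mA, giving V_DS = V_DD − I_D R_D = 14.5 − 1.53 × 6.41 = 4.66 V.
V_DS = 4.66 V ≥ V_ov = 0.803 V, confirming saturation.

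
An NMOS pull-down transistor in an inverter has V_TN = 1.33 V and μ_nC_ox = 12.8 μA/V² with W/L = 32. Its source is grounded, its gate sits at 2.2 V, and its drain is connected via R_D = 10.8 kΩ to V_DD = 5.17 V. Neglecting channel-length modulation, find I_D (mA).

V_GS = V_G = 2.2 V, so V_ov = 2.2 − 1.33 = 0.87 V.
k_n = μ_nC_ox · (W/L) = 0.4096 mA/V².
Assume saturation: I_D = ½ k_n V_ov² = 0.5 × 0.4096 × 0.87² = 0.155 mA, giving V_DS = V_DD − I_D R_D = 5.17 − 0.155 × 10.8 = 3.5 V.
V_DS = 3.5 V ≥ V_ov = 0.87 V, confirming saturation.

I_D = 0.155 mA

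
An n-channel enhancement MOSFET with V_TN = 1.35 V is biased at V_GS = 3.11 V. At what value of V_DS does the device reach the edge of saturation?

The boundary between triode and saturation is V_DS = V_GS − V_TN = V_ov.
V_ov = 3.11 − 1.35 = 1.76 V.

V_DS,sat = 1.76 V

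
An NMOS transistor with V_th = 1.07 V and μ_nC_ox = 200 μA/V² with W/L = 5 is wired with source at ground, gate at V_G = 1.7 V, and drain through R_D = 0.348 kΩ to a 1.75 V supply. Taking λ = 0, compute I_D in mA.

V_GS = V_G = 1.7 V, so V_ov = 1.7 − 1.07 = 0.63 V.
k_n = μ_nC_ox · (W/L) = 1 mA/V².
Assume saturation: I_D = ½ k_n V_ov² = 0.5 × 1 × 0.63² = 0.198 mA, giving V_DS = V_DD − I_D R_D = 1.75 − 0.198 × 0.348 = 1.68 V.
V_DS = 1.68 V ≥ V_ov = 0.63 V, confirming saturation.

I_D = 0.198 mA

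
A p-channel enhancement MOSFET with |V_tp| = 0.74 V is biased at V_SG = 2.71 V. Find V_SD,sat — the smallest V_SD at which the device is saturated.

The boundary between triode and saturation is V_SD = V_SG − |V_tp| = V_ov.
V_ov = 2.71 − 0.74 = 1.97 V.

V_SD,sat = 1.97 V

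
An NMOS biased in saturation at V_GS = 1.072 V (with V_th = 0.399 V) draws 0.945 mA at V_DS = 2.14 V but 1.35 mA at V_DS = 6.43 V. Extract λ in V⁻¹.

λ = 0.127 V⁻¹

With V_GS fixed, I_D ∝ (1 + λ V_DS) in saturation, so I_D2/I_D1 = (1 + λ V_DS2)/(1 + λ V_DS1).
1.35/0.945 = 1.429 = (1 + 6.43 λ)/(1 + 2.14 λ).
Solving: λ (I_D1 V_DS2 − I_D2 V_DS1) = I_D2 − I_D1, so λ = (1.35 − 0.945) / (0.945 × 6.43 − 1.35 × 2.14) = 0.405 / 3.19 = 0.127 V⁻¹.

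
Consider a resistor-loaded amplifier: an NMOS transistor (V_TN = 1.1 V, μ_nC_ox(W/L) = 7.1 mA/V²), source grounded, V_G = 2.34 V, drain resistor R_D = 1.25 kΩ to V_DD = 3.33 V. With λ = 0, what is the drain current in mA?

V_GS = V_G = 2.34 V, so V_ov = 2.34 − 1.1 = 1.24 V.
Assume saturation: I_D = ½ k_n V_ov² = 0.5 × 7.1 × 1.24² = 5.46 mA, giving V_DS = V_DD − I_D R_D = 3.33 − 5.46 × 1.25 = -3.49 V.
But -3.49 V < V_ov = 1.24 V, so the device is actually in triode.
In triode I_D = k_n[V_ov V_DS − ½ V_DS²] and I_D = (V_DD − V_DS)/R_D. Equating: 4.44 V_DS² − 12 V_DS + 3.33 = 0, giving V_DS = 0.314 V (the root below V_ov).
I_D = (3.33 − 0.314) / 1.25 = 2.41 mA.

I_D = 2.41 mA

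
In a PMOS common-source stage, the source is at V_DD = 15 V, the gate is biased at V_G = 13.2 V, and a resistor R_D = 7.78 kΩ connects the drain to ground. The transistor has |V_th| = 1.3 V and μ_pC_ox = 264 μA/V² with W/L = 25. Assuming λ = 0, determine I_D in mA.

I_D = 0.825 mA

V_SG = V_DD − V_G = 15 − 13.2 = 1.8 V, so V_ov = 1.8 − 1.3 = 0.5 V.
k_p = μ_pC_ox · (W/L) = 6.6 mA/V².
Assume saturation: I_D = ½ k_p V_ov² = 0.5 × 6.6 × 0.5² = 0.825 mA, giving V_SD = V_DD − I_D R_D = 15 − 0.825 × 7.78 = 8.58 V.
V_SD = 8.58 V ≥ V_ov = 0.5 V, confirming saturation.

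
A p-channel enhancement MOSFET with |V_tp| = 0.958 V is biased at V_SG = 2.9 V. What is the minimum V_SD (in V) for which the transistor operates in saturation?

The boundary between triode and saturation is V_SD = V_SG − |V_tp| = V_ov.
V_ov = 2.9 − 0.958 = 1.94 V.

V_SD,sat = 1.94 V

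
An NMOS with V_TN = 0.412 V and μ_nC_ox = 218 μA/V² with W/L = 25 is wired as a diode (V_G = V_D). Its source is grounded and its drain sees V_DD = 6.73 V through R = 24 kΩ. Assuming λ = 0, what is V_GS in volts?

With gate tied to drain, V_GS = V_DS ≥ V_GS − V_TN, so the device is in saturation.
k_n = μ_nC_ox · (W/L) = 5.45 mA/V².
KCL at the drain: ½ k_n (V_GS − V_TN)² = (V_DD − V_GS)/R.
Let x = V_GS − 0.412. Then 65.4 x² + x − 6.318 = 0, giving x = 0.303 V (positive root), so V_GS = 0.715 V.
I_D = (V_DD − V_GS)/R = (6.73 − 0.715) / 24 = 0.251 mA.

V_GS = 0.715 V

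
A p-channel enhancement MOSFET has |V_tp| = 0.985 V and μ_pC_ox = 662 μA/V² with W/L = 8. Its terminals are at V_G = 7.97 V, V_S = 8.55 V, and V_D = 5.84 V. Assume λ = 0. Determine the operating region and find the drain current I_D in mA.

Cutoff; I_D = 0 mA

V_SG = V_S − V_G = 8.55 − 7.97 = 0.58 V; V_SD = V_S − V_D = 8.55 − 5.84 = 2.71 V.
V_SG = 0.58 V < |V_tp| = 0.985 V, so the transistor is in cutoff.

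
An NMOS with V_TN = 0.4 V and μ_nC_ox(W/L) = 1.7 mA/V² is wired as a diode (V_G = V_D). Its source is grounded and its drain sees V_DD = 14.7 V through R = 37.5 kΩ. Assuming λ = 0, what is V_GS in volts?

V_GS = 1.05 V

With gate tied to drain, V_GS = V_DS ≥ V_GS − V_TN, so the device is in saturation.
KCL at the drain: ½ k_n (V_GS − V_TN)² = (V_DD − V_GS)/R.
Let x = V_GS − 0.4. Then 31.9 x² + x − 14.3 = 0, giving x = 0.654 V (positive root), so V_GS = 1.05 V.
I_D = (V_DD − V_GS)/R = (14.7 − 1.05) / 37.5 = 0.364 mA.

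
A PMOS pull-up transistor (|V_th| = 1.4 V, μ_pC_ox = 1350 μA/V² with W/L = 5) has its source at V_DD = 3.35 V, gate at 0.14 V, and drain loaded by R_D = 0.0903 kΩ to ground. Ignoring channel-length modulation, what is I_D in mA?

I_D = 11.1 mA

V_SG = V_DD − V_G = 3.35 − 0.14 = 3.21 V, so V_ov = 3.21 − 1.4 = 1.81 V.
k_p = μ_pC_ox · (W/L) = 6.75 mA/V².
Assume saturation: I_D = ½ k_p V_ov² = 0.5 × 6.75 × 1.81² = 11.1 mA, giving V_SD = V_DD − I_D R_D = 3.35 − 11.1 × 0.0903 = 2.35 V.
V_SD = 2.35 V ≥ V_ov = 1.81 V, confirming saturation.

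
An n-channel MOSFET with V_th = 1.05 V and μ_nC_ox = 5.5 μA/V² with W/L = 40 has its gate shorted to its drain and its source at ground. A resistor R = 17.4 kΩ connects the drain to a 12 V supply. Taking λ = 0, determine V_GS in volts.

V_GS = 3.19 V

With gate tied to drain, V_GS = V_DS ≥ V_GS − V_th, so the device is in saturation.
k_n = μ_nC_ox · (W/L) = 0.22 mA/V².
KCL at the drain: ½ k_n (V_GS − V_th)² = (V_DD − V_GS)/R.
Let x = V_GS − 1.05. Then 1.91 x² + x − 10.95 = 0, giving x = 2.14 V (positive root), so V_GS = 3.19 V.
I_D = (V_DD − V_GS)/R = (12 − 3.19) / 17.4 = 0.506 mA.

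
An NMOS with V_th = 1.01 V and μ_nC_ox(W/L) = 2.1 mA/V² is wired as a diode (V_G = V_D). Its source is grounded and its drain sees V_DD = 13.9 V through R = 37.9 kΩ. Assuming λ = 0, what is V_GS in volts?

With gate tied to drain, V_GS = V_DS ≥ V_GS − V_th, so the device is in saturation.
KCL at the drain: ½ k_n (V_GS − V_th)² = (V_DD − V_GS)/R.
Let x = V_GS − 1.01. Then 39.8 x² + x − 12.89 = 0, giving x = 0.557 V (positive root), so V_GS = 1.57 V.
I_D = (V_DD − V_GS)/R = (13.9 − 1.57) / 37.9 = 0.325 mA.

V_GS = 1.57 V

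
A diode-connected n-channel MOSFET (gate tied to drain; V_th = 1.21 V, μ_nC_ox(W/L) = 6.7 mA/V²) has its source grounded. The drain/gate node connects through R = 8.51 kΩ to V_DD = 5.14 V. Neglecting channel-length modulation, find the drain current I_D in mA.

I_D = 0.420 mA

With gate tied to drain, V_GS = V_DS ≥ V_GS − V_th, so the device is in saturation.
KCL at the drain: ½ k_n (V_GS − V_th)² = (V_DD − V_GS)/R.
Let x = V_GS − 1.21. Then 28.5 x² + x − 3.93 = 0, giving x = 0.354 V (positive root), so V_GS = 1.56 V.
I_D = (V_DD − V_GS)/R = (5.14 − 1.56) / 8.51 = 0.42 mA.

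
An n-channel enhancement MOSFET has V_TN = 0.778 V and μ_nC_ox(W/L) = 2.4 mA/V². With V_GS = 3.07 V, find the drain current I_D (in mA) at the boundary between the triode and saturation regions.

I_D = 6.30 mA

At the boundary V_DS = V_ov = V_GS − V_TN = 3.07 − 0.778 = 2.29 V.
I_D = ½ k_n V_ov² = 0.5 × 2.4 × 2.29² = 6.3 mA.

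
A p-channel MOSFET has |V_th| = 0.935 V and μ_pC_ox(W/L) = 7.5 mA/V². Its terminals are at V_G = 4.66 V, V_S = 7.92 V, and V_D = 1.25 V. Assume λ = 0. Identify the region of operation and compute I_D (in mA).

Saturation; I_D = 20.3 mA

V_SG = V_S − V_G = 7.92 − 4.66 = 3.26 V; V_SD = V_S − V_D = 7.92 − 1.25 = 6.67 V.
V_ov = V_SG − |V_th| = 3.26 − 0.935 = 2.32 V.
Since V_SD = 6.67 V ≥ V_ov = 2.32 V, the device is in saturation.
I_D = ½ k_p V_ov² = 0.5 × 7.5 × 2.32² = 20.3 mA.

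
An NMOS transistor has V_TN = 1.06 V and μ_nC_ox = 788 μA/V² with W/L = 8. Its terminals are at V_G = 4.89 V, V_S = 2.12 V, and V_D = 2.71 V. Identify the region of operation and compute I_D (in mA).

Triode; I_D = 5.26 mA

V_GS = V_G − V_S = 4.89 − 2.12 = 2.77 V; V_DS = V_D − V_S = 2.71 − 2.12 = 0.59 V.
k_n = μ_nC_ox · (W/L) = 6.304 mA/V².
V_ov = V_GS − V_TN = 2.77 − 1.06 = 1.71 V.
Since V_DS = 0.59 V < V_ov = 1.71 V, the device is in the triode region.
I_D = k_n [V_ov · V_DS − ½ V_DS²] = 6.304 × [1.71 × 0.59 − 0.5 × 0.59²] = 5.26 mA.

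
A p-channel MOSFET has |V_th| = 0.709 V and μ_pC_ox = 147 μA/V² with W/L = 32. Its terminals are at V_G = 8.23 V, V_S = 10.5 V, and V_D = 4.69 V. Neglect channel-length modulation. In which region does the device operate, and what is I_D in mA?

Saturation; I_D = 5.73 mA

V_SG = V_S − V_G = 10.5 − 8.23 = 2.27 V; V_SD = V_S − V_D = 10.5 − 4.69 = 5.81 V.
k_p = μ_pC_ox · (W/L) = 4.704 mA/V².
V_ov = V_SG − |V_th| = 2.27 − 0.709 = 1.56 V.
Since V_SD = 5.81 V ≥ V_ov = 1.56 V, the device is in saturation.
I_D = ½ k_p V_ov² = 0.5 × 4.704 × 1.56² = 5.73 mA.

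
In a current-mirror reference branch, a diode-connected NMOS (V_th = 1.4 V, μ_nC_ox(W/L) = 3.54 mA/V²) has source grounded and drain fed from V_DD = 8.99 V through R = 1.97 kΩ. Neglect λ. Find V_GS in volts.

With gate tied to drain, V_GS = V_DS ≥ V_GS − V_th, so the device is in saturation.
KCL at the drain: ½ k_n (V_GS − V_th)² = (V_DD − V_GS)/R.
Let x = V_GS − 1.4. Then 3.49 x² + x − 7.59 = 0, giving x = 1.34 V (positive root), so V_GS = 2.74 V.
I_D = (V_DD − V_GS)/R = (8.99 − 2.74) / 1.97 = 3.17 mA.

V_GS = 2.74 V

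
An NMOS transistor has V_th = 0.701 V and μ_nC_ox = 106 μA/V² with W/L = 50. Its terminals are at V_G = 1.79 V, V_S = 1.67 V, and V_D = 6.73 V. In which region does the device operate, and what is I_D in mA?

V_GS = V_G − V_S = 1.79 − 1.67 = 0.12 V; V_DS = V_D − V_S = 6.73 − 1.67 = 5.06 V.
V_GS = 0.12 V < V_th = 0.701 V, so the transistor is in cutoff.

Cutoff; I_D = 0 mA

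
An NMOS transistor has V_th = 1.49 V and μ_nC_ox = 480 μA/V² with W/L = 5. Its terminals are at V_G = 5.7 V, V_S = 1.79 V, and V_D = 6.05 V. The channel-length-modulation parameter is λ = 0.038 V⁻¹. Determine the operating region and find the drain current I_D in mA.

V_GS = V_G − V_S = 5.7 − 1.79 = 3.91 V; V_DS = V_D − V_S = 6.05 − 1.79 = 4.26 V.
k_n = μ_nC_ox · (W/L) = 2.4 mA/V².
V_ov = V_GS − V_th = 3.91 − 1.49 = 2.42 V.
Since V_DS = 4.26 V ≥ V_ov = 2.42 V, the device is in saturation.
I_D = ½ k_n V_ov² (1 + λ V_DS) = 0.5 × 2.4 × 2.42² × (1 + 0.038 × 4.26) = 8.17 mA.

Saturation; I_D = 8.17 mA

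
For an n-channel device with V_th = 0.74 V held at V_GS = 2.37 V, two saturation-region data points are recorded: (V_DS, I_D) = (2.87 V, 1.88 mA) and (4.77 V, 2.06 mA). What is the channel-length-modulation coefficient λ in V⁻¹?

λ = 0.0589 V⁻¹

With V_GS fixed, I_D ∝ (1 + λ V_DS) in saturation, so I_D2/I_D1 = (1 + λ V_DS2)/(1 + λ V_DS1).
2.06/1.88 = 1.096 = (1 + 4.77 λ)/(1 + 2.87 λ).
Solving: λ (I_D1 V_DS2 − I_D2 V_DS1) = I_D2 − I_D1, so λ = (2.06 − 1.88) / (1.88 × 4.77 − 2.06 × 2.87) = 0.18 / 3.06 = 0.0589 V⁻¹.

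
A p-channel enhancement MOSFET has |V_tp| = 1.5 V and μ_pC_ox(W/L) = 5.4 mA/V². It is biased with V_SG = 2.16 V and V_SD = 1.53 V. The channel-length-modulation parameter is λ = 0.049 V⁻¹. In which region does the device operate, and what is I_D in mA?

Saturation; I_D = 1.26 mA

V_ov = V_SG − |V_tp| = 2.16 − 1.5 = 0.66 V.
Since V_SD = 1.53 V ≥ V_ov = 0.66 V, the device is in saturation.
I_D = ½ k_p V_ov² (1 + λ V_SD) = 0.5 × 5.4 × 0.66² × (1 + 0.049 × 1.53) = 1.26 mA.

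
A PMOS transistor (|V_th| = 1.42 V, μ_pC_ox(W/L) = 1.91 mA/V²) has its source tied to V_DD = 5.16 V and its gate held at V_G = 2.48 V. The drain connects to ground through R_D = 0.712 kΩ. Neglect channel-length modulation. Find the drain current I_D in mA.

V_SG = V_DD − V_G = 5.16 − 2.48 = 2.68 V, so V_ov = 2.68 − 1.42 = 1.26 V.
Assume saturation: I_D = ½ k_p V_ov² = 0.5 × 1.91 × 1.26² = 1.52 mA, giving V_SD = V_DD − I_D R_D = 5.16 − 1.52 × 0.712 = 4.08 V.
V_SD = 4.08 V ≥ V_ov = 1.26 V, confirming saturation.

I_D = 1.52 mA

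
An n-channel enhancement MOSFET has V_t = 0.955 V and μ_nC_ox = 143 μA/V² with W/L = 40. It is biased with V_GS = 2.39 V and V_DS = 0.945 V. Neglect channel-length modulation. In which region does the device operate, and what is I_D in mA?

Triode; I_D = 5.20 mA

k_n = μ_nC_ox · (W/L) = 5.72 mA/V².
V_ov = V_GS − V_t = 2.39 − 0.955 = 1.44 V.
Since V_DS = 0.945 V < V_ov = 1.44 V, the device is in the triode region.
I_D = k_n [V_ov · V_DS − ½ V_DS²] = 5.72 × [1.44 × 0.945 − 0.5 × 0.945²] = 5.2 mA.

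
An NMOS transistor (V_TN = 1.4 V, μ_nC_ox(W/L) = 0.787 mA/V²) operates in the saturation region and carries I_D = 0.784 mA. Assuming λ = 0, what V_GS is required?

In saturation I_D = ½ k_n (V_GS − V_TN)², so V_GS − V_TN = √(2 I_D / k_n) = √(2 × 0.784 / 0.787) = 1.41 V.
V_GS = 1.4 + 1.41 = 2.81 V.

V_GS = 2.81 V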